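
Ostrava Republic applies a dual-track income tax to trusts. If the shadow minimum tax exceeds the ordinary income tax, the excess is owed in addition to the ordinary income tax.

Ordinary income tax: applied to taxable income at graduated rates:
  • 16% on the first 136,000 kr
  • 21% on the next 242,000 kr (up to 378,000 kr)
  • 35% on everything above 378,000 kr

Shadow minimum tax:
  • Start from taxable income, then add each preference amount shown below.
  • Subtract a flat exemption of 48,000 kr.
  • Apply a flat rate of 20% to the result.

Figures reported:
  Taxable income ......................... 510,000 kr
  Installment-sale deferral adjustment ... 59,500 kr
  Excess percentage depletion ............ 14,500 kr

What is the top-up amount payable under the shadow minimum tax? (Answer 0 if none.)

Shadow minimum tax:
  Adjusted income: 510,000 kr + 59,500 kr + 14,500 kr = 584,000 kr
  Less exemption 48,000 kr → base 536,000 kr
  536,000 kr × 20% = 107,200 kr

Ordinary income tax:
  136,000 kr × 16% = 21,760 kr
  242,000 kr × 21% = 50,820 kr
  132,000 kr × 35% = 46,200 kr
  → 118,780 kr

107,200 kr ≤ 118,780 kr, so no add-on is due.

0 kr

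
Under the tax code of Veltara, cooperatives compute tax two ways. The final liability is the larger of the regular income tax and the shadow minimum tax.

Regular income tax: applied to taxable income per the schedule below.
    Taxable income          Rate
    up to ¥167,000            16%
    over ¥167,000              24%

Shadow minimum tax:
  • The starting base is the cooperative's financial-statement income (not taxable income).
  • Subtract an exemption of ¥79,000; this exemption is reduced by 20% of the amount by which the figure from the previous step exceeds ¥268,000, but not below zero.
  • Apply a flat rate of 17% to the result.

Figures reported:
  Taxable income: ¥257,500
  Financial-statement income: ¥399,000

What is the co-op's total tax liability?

¥58,854

Regular income tax:
  ¥167,000 × 16% = ¥26,720
  ¥90,500 × 24% = ¥21,720
  → ¥48,440

Shadow minimum tax:
  Base (financial-statement income): ¥399,000
  Exemption: ¥79,000 − 20% × (¥399,000 − ¥268,000) = ¥79,000 − ¥26,200 = ¥52,800
  Base: ¥399,000 − ¥52,800 = ¥346,200
  ¥346,200 × 17% = ¥58,854

¥58,854 > ¥48,440, so the shadow minimum tax is the binding amount.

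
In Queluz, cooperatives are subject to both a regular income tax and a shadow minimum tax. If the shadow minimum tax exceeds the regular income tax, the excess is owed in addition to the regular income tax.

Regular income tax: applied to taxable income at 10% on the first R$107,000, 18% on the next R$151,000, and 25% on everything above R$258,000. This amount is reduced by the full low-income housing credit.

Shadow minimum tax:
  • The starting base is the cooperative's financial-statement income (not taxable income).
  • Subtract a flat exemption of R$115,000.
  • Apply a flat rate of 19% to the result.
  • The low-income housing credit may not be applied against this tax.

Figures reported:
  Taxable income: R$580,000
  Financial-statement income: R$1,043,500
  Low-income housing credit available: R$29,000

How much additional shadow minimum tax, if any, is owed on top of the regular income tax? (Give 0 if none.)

R$87,035

Shadow minimum tax:
  Base (financial-statement income): R$1,043,500
  Less exemption R$115,000 → base R$928,500
  R$928,500 × 19% = R$176,415

Regular income tax:
  R$107,000 × 10% = R$10,700
  R$151,000 × 18% = R$27,180
  R$322,000 × 25% = R$80,500
  → R$118,380
  Less low-income housing credit R$29,000 → R$89,380

Excess of shadow minimum tax over regular income tax: R$176,415 − R$89,380 = R$87,035.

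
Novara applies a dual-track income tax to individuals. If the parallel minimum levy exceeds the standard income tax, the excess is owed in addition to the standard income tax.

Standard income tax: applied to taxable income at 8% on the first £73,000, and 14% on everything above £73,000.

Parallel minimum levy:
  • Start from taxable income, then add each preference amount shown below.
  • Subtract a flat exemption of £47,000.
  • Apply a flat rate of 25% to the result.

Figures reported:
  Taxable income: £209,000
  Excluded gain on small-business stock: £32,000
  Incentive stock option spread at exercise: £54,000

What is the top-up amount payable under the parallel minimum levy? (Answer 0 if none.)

Parallel minimum levy:
  Adjusted income: £209,000 + £32,000 + £54,000 = £295,000
  Less exemption £47,000 → base £248,000
  £248,000 × 25% = £62,000

Standard income tax:
  £73,000 × 8% = £5,840
  £136,000 × 14% = £19,040
  → £24,880

Excess of parallel minimum levy over standard income tax: £62,000 − £24,880 = £37,120.

£37,120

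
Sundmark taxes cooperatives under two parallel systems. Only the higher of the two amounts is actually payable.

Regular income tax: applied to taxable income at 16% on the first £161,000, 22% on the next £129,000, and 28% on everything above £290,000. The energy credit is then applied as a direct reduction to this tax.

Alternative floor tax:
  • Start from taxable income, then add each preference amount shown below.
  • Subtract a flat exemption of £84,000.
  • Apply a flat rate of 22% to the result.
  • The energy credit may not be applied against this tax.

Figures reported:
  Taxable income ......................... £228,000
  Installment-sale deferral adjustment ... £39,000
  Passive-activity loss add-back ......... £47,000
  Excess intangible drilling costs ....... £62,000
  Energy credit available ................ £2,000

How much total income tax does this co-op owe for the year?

£64,240

Regular income tax:
  £161,000 × 16% = £25,760
  £67,000 × 22% = £14,740
  → £40,500
  Less energy credit £2,000 → £38,500

Alternative floor tax:
  Adjusted income: £228,000 + £39,000 + £47,000 + £62,000 = £376,000
  Less exemption £84,000 → base £292,000
  £292,000 × 22% = £64,240

£64,240 > £38,500, so the alternative floor tax is the binding amount.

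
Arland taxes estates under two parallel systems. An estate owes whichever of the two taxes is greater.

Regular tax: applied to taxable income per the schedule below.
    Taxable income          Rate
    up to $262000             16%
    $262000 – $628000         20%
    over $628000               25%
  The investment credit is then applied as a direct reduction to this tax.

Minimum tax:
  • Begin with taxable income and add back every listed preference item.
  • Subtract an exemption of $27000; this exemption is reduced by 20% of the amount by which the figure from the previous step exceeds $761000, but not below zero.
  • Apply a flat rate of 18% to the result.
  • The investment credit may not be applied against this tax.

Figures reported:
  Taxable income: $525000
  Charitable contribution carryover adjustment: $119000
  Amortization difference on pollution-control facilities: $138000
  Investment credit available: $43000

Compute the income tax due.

$136656

Regular tax:
  $262000 × 16% = $41920
  $263000 × 20% = $52600
  → $94520
  Less investment credit $43000 → $51520

Minimum tax:
  Adjusted income: $525000 + $119000 + $138000 = $782000
  Exemption: $27000 − 20% × ($782000 − $761000) = $27000 − $4200 = $22800
  Base: $782000 − $22800 = $759200
  $759200 × 18% = $136656

$136656 > $51520, so the minimum tax is the binding amount.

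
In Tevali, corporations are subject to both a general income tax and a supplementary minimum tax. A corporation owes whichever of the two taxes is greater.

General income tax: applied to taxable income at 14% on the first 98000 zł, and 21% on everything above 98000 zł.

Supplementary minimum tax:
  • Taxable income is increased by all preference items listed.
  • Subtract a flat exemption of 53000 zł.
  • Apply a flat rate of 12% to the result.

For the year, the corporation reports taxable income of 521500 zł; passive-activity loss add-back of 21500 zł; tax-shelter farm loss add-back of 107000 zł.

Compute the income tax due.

102655 zł

General income tax:
  98000 zł × 14% = 13720 zł
  423500 zł × 21% = 88935 zł
  → 102655 zł

Supplementary minimum tax:
  Adjusted income: 521500 zł + 21500 zł + 107000 zł = 650000 zł
  Less exemption 53000 zł → base 597000 zł
  597000 zł × 12% = 71640 zł

102655 zł > 71640 zł, so the general income tax governs.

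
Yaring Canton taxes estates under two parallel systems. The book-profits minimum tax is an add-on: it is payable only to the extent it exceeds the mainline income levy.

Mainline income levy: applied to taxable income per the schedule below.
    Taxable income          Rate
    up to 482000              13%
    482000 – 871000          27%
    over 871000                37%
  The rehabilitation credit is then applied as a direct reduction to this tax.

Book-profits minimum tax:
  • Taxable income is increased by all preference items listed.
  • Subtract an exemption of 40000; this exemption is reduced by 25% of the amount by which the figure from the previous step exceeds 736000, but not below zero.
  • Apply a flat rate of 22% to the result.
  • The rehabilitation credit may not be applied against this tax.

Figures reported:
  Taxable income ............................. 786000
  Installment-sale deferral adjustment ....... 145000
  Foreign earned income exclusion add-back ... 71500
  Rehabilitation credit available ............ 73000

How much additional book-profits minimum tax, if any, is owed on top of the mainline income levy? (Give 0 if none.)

148810

Book-profits minimum tax:
  Adjusted income: 786000 + 145000 + 71500 = 1002500
  Exemption: 25% × (1002500 − 736000) = 66625 ≥ 40000, so the exemption is fully phased out
  Base: 1002500 − 0 = 1002500
  1002500 × 22% = 220550

Mainline income levy:
  482000 × 13% = 62660
  304000 × 27% = 82080
  → 144740
  Less rehabilitation credit 73000 → 71740

Excess of book-profits minimum tax over mainline income levy: 220550 − 71740 = 148810.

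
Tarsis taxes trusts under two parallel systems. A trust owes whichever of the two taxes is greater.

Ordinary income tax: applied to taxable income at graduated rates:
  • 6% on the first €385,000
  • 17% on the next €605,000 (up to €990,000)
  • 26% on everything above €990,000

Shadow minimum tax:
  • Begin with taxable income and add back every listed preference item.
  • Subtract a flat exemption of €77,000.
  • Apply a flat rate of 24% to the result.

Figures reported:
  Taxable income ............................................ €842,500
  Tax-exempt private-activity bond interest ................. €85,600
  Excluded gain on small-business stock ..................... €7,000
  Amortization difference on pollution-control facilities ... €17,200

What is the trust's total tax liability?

€210,072

Shadow minimum tax:
  Adjusted income: €842,500 + €85,600 + €7,000 + €17,200 = €952,300
  Less exemption €77,000 → base €875,300
  €875,300 × 24% = €210,072

Ordinary income tax:
  €385,000 × 6% = €23,100
  €457,500 × 17% = €77,775
  → €100,875

€210,072 > €100,875, so the shadow minimum tax is the binding amount.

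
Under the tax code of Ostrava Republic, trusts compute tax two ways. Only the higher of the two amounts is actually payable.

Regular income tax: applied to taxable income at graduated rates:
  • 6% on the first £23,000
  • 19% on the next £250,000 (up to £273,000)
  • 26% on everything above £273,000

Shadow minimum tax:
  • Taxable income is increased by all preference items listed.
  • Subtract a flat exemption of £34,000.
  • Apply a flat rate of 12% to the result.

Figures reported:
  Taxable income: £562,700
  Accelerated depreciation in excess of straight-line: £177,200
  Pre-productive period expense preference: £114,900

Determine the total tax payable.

Shadow minimum tax:
  Adjusted income: £562,700 + £177,200 + £114,900 = £854,800
  Less exemption £34,000 → base £820,800
  £820,800 × 12% = £98,496

Regular income tax:
  £23,000 × 6% = £1,380
  £250,000 × 19% = £47,500
  £289,700 × 26% = £75,322
  → £124,202

£124,202 > £98,496, so the regular income tax governs.

£124,202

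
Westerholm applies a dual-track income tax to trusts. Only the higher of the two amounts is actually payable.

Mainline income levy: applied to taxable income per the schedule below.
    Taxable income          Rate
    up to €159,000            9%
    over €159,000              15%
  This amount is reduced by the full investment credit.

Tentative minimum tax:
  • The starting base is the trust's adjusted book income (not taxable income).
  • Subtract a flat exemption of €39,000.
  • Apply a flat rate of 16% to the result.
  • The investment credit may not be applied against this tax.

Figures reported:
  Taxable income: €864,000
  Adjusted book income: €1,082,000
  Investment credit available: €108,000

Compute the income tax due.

Mainline income levy:
  €159,000 × 9% = €14,310
  €705,000 × 15% = €105,750
  → €120,060
  Less investment credit €108,000 → €12,060

Tentative minimum tax:
  Base (adjusted book income): €1,082,000
  Less exemption €39,000 → base €1,043,000
  €1,043,000 × 16% = €166,880

€166,880 > €12,060, so the tentative minimum tax is the binding amount.

€166,880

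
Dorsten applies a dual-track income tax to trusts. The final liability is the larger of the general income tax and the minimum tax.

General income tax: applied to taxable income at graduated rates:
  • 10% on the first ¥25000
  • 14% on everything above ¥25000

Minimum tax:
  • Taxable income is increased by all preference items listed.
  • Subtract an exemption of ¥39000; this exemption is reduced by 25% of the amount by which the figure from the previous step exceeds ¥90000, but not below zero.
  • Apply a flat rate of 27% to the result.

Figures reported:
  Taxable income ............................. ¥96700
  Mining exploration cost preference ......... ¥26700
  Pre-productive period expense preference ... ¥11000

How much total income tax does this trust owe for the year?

¥28755

General income tax:
  ¥25000 × 10% = ¥2500
  ¥71700 × 14% = ¥10038
  → ¥12538

Minimum tax:
  Adjusted income: ¥96700 + ¥26700 + ¥11000 = ¥134400
  Exemption: ¥39000 − 25% × (¥134400 − ¥90000) = ¥39000 − ¥11100 = ¥27900
  Base: ¥134400 − ¥27900 = ¥106500
  ¥106500 × 27% = ¥28755

¥28755 > ¥12538, so the minimum tax is the binding amount.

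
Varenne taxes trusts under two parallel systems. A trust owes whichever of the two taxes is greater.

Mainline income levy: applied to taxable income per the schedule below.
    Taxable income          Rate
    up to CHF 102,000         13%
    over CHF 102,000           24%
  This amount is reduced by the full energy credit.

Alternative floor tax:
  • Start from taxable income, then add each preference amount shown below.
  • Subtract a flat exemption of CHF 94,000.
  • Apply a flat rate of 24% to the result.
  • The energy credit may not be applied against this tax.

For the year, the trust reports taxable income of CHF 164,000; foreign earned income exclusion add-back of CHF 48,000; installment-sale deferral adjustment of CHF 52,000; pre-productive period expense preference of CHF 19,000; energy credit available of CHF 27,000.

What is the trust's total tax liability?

Mainline income levy:
  CHF 102,000 × 13% = CHF 13,260
  CHF 62,000 × 24% = CHF 14,880
  → CHF 28,140
  Less energy credit CHF 27,000 → CHF 1,140

Alternative floor tax:
  Adjusted income: CHF 164,000 + CHF 48,000 + CHF 52,000 + CHF 19,000 = CHF 283,000
  Less exemption CHF 94,000 → base CHF 189,000
  CHF 189,000 × 24% = CHF 45,360

CHF 45,360 > CHF 1,140, so the alternative floor tax is the binding amount.

CHF 45,360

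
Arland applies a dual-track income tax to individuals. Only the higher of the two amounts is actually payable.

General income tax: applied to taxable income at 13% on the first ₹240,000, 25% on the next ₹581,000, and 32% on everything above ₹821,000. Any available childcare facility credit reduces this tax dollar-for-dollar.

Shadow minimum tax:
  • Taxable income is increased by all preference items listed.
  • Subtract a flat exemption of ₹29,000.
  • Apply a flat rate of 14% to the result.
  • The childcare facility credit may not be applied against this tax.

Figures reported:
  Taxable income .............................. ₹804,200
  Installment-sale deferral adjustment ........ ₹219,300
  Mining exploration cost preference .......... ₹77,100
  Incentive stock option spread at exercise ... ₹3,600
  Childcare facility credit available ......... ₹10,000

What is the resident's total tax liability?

General income tax:
  ₹240,000 × 13% = ₹31,200
  ₹564,200 × 25% = ₹141,050
  → ₹172,250
  Less childcare facility credit ₹10,000 → ₹162,250

Shadow minimum tax:
  Adjusted income: ₹804,200 + ₹219,300 + ₹77,100 + ₹3,600 = ₹1,104,200
  Less exemption ₹29,000 → base ₹1,075,200
  ₹1,075,200 × 14% = ₹150,528

₹162,250 > ₹150,528, so the general income tax governs.

₹162,250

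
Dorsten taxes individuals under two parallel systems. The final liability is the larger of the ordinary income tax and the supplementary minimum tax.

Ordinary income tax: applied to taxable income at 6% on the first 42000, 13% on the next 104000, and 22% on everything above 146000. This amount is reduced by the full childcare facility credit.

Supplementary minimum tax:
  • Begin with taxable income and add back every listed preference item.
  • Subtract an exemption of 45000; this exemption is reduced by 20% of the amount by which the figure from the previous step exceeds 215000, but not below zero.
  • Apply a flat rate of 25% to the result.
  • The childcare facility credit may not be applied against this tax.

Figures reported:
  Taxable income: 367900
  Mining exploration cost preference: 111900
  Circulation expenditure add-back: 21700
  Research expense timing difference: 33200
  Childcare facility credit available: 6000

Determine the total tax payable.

133675

Supplementary minimum tax:
  Adjusted income: 367900 + 111900 + 21700 + 33200 = 534700
  Exemption: 20% × (534700 − 215000) = 63940 ≥ 45000, so the exemption is fully phased out
  Base: 534700 − 0 = 534700
  534700 × 25% = 133675

Ordinary income tax:
  42000 × 6% = 2520
  104000 × 13% = 13520
  221900 × 22% = 48818
  → 64858
  Less childcare facility credit 6000 → 58858

133675 > 58858, so the supplementary minimum tax is the binding amount.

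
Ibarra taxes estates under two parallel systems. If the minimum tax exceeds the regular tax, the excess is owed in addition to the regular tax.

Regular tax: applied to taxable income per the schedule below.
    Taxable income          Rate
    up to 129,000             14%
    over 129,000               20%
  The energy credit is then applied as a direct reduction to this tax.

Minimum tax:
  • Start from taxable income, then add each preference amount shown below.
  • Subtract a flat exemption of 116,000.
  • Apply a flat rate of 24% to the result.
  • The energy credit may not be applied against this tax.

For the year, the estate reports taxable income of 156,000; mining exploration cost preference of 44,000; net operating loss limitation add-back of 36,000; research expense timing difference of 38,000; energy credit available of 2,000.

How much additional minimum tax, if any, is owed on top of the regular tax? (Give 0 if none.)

16,460

Regular tax:
  129,000 × 14% = 18,060
  27,000 × 20% = 5,400
  → 23,460
  Less energy credit 2,000 → 21,460

Minimum tax:
  Adjusted income: 156,000 + 44,000 + 36,000 + 38,000 = 274,000
  Less exemption 116,000 → base 158,000
  158,000 × 24% = 37,920

Excess of minimum tax over regular tax: 37,920 − 21,460 = 16,460.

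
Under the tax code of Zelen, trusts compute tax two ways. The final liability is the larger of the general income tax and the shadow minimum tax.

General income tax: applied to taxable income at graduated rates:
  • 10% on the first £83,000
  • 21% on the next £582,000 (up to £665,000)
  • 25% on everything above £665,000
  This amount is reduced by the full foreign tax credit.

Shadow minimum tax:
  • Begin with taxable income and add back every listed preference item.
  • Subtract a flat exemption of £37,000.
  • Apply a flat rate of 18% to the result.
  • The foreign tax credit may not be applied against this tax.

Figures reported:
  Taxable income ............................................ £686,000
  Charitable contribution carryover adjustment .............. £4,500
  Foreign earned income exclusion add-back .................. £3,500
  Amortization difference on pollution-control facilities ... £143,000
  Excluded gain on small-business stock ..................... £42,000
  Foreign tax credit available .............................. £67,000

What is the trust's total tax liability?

£151,560

General income tax:
  £83,000 × 10% = £8,300
  £582,000 × 21% = £122,220
  £21,000 × 25% = £5,250
  → £135,770
  Less foreign tax credit £67,000 → £68,770

Shadow minimum tax:
  Adjusted income: £686,000 + £4,500 + £3,500 + £143,000 + £42,000 = £879,000
  Less exemption £37,000 → base £842,000
  £842,000 × 18% = £151,560

£151,560 > £68,770, so the shadow minimum tax is the binding amount.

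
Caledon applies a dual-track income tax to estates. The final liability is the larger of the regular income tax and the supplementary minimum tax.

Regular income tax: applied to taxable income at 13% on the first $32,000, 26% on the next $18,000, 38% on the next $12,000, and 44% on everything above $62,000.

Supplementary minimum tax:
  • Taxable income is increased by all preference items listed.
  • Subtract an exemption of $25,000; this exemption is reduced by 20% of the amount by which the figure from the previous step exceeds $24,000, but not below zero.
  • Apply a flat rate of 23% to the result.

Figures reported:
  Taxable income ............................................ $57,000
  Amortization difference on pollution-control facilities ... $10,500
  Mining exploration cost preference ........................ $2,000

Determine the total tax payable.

Regular income tax:
  $32,000 × 13% = $4,160
  $18,000 × 26% = $4,680
  $7,000 × 38% = $2,660
  → $11,500

Supplementary minimum tax:
  Adjusted income: $57,000 + $10,500 + $2,000 = $69,500
  Exemption: $25,000 − 20% × ($69,500 − $24,000) = $25,000 − $9,100 = $15,900
  Base: $69,500 − $15,900 = $53,600
  $53,600 × 23% = $12,328

$12,328 > $11,500, so the supplementary minimum tax is the binding amount.

$12,328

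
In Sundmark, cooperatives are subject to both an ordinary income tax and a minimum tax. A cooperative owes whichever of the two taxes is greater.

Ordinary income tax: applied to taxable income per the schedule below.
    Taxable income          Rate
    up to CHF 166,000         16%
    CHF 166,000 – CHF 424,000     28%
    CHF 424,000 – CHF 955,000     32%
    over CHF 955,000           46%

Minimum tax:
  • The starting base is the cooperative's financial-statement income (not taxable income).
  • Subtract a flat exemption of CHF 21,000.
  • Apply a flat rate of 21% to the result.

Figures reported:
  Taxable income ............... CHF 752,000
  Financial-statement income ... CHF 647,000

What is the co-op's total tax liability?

CHF 203,760

Minimum tax:
  Base (financial-statement income): CHF 647,000
  Less exemption CHF 21,000 → base CHF 626,000
  CHF 626,000 × 21% = CHF 131,460

Ordinary income tax:
  CHF 166,000 × 16% = CHF 26,560
  CHF 258,000 × 28% = CHF 72,240
  CHF 328,000 × 32% = CHF 104,960
  → CHF 203,760

CHF 203,760 > CHF 131,460, so the ordinary income tax governs.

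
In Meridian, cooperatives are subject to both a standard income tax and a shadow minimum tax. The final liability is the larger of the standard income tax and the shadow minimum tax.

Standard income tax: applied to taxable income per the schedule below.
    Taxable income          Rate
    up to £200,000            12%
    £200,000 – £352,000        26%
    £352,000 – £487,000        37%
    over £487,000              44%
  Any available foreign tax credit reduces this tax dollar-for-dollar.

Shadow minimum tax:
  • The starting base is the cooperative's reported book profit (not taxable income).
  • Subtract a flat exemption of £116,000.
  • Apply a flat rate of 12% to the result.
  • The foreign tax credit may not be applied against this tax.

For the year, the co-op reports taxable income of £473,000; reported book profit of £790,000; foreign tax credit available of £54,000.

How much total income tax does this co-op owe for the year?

£80,880

Standard income tax:
  £200,000 × 12% = £24,000
  £152,000 × 26% = £39,520
  £121,000 × 37% = £44,770
  → £108,290
  Less foreign tax credit £54,000 → £54,290

Shadow minimum tax:
  Base (reported book profit): £790,000
  Less exemption £116,000 → base £674,000
  £674,000 × 12% = £80,880

£80,880 > £54,290, so the shadow minimum tax is the binding amount.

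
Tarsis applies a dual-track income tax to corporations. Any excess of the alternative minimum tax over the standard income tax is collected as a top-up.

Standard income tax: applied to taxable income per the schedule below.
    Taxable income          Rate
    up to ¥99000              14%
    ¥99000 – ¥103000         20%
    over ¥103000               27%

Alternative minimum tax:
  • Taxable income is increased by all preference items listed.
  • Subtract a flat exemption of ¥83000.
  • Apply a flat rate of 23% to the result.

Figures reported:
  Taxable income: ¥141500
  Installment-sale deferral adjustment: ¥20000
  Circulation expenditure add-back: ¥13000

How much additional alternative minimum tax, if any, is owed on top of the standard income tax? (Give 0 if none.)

¥0

Alternative minimum tax:
  Adjusted income: ¥141500 + ¥20000 + ¥13000 = ¥174500
  Less exemption ¥83000 → base ¥91500
  ¥91500 × 23% = ¥21045

Standard income tax:
  ¥99000 × 14% = ¥13860
  ¥4000 × 20% = ¥800
  ¥38500 × 27% = ¥10395
  → ¥25055

¥21045 ≤ ¥25055, so no add-on is due.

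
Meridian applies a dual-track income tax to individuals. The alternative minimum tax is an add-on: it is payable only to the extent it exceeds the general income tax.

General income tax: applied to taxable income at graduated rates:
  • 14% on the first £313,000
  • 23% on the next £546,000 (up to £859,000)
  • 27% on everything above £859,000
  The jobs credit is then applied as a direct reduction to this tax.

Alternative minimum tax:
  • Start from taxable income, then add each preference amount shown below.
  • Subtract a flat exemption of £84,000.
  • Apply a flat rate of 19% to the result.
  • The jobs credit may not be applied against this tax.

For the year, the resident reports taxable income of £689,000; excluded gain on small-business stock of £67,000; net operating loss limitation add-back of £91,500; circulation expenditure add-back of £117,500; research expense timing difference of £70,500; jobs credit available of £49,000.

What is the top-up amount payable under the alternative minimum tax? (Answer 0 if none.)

£99,485

Alternative minimum tax:
  Adjusted income: £689,000 + £67,000 + £91,500 + £117,500 + £70,500 = £1,035,500
  Less exemption £84,000 → base £951,500
  £951,500 × 19% = £180,785

General income tax:
  £313,000 × 14% = £43,820
  £376,000 × 23% = £86,480
  → £130,300
  Less jobs credit £49,000 → £81,300

Excess of alternative minimum tax over general income tax: £180,785 − £81,300 = £99,485.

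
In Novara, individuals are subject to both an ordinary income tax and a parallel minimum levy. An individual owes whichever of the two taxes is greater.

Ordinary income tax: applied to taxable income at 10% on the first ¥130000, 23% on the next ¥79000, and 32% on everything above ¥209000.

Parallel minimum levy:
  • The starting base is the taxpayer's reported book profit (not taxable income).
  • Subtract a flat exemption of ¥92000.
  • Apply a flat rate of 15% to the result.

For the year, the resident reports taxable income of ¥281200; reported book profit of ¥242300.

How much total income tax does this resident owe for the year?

Ordinary income tax:
  ¥130000 × 10% = ¥13000
  ¥79000 × 23% = ¥18170
  ¥72200 × 32% = ¥23104
  → ¥54274

Parallel minimum levy:
  Base (reported book profit): ¥242300
  Less exemption ¥92000 → base ¥150300
  ¥150300 × 15% = ¥22545

¥54274 > ¥22545, so the ordinary income tax governs.

¥54274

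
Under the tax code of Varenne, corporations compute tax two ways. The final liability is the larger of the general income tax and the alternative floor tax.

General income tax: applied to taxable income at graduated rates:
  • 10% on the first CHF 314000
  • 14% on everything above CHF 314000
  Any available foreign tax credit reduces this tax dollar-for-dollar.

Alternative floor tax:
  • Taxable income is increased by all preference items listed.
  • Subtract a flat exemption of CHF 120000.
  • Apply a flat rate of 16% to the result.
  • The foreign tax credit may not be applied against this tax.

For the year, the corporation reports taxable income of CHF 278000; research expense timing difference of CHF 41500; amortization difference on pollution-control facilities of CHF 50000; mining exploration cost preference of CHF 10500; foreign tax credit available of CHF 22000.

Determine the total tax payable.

General income tax:
  CHF 278000 × 10% = CHF 27800
  Less foreign tax credit CHF 22000 → CHF 5800

Alternative floor tax:
  Adjusted income: CHF 278000 + CHF 41500 + CHF 50000 + CHF 10500 = CHF 380000
  Less exemption CHF 120000 → base CHF 260000
  CHF 260000 × 16% = CHF 41600

CHF 41600 > CHF 5800, so the alternative floor tax is the binding amount.

CHF 41600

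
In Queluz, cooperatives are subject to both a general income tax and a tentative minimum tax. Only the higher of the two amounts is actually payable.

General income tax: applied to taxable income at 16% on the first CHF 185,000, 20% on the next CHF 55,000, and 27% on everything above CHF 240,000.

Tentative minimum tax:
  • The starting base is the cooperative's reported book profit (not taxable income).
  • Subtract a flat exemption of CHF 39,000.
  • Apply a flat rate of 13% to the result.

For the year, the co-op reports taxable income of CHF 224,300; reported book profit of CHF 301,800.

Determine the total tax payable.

General income tax:
  CHF 185,000 × 16% = CHF 29,600
  CHF 39,300 × 20% = CHF 7,860
  → CHF 37,460

Tentative minimum tax:
  Base (reported book profit): CHF 301,800
  Less exemption CHF 39,000 → base CHF 262,800
  CHF 262,800 × 13% = CHF 34,164

CHF 37,460 > CHF 34,164, so the general income tax governs.

CHF 37,460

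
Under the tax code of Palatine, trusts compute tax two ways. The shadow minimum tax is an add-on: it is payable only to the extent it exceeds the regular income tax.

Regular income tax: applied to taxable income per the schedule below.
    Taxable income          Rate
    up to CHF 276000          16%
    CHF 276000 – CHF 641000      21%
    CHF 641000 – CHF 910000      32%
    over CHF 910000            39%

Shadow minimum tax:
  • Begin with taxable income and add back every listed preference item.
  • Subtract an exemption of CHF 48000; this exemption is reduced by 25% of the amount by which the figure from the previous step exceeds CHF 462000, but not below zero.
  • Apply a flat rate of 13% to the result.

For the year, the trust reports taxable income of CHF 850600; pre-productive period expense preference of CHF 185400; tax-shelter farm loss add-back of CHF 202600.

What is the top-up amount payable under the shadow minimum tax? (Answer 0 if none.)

Regular income tax:
  CHF 276000 × 16% = CHF 44160
  CHF 365000 × 21% = CHF 76650
  CHF 209600 × 32% = CHF 67072
  → CHF 187882

Shadow minimum tax:
  Adjusted income: CHF 850600 + CHF 185400 + CHF 202600 = CHF 1238600
  Exemption: 25% × (CHF 1238600 − CHF 462000) = CHF 194150 ≥ CHF 48000, so the exemption is fully phased out
  Base: CHF 1238600 − CHF 0 = CHF 1238600
  CHF 1238600 × 13% = CHF 161018

CHF 161018 ≤ CHF 187882, so no add-on is due.

CHF 0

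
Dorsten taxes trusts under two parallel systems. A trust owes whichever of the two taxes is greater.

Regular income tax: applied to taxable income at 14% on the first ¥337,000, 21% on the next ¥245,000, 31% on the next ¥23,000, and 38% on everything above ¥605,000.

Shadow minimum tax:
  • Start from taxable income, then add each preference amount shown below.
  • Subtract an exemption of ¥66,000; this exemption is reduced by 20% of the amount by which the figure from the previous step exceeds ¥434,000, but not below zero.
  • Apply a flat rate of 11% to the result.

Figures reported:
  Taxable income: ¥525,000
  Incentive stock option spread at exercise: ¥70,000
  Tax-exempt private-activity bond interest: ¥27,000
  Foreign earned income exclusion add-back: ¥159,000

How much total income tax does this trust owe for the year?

Shadow minimum tax:
  Adjusted income: ¥525,000 + ¥70,000 + ¥27,000 + ¥159,000 = ¥781,000
  Exemption: 20% × (¥781,000 − ¥434,000) = ¥69,400 ≥ ¥66,000, so the exemption is fully phased out
  Base: ¥781,000 − ¥0 = ¥781,000
  ¥781,000 × 11% = ¥85,910

Regular income tax:
  ¥337,000 × 14% = ¥47,180
  ¥188,000 × 21% = ¥39,480
  → ¥86,660

¥86,660 > ¥85,910, so the regular income tax governs.

¥86,660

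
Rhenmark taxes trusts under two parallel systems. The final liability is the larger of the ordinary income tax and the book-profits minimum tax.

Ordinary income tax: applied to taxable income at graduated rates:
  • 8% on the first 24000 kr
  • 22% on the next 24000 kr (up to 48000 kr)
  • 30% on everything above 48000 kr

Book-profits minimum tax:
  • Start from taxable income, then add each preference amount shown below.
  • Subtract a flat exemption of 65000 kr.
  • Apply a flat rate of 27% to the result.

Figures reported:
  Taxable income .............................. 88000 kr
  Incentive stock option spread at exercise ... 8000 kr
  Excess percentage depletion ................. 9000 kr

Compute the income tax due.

19200 kr

Ordinary income tax:
  24000 kr × 8% = 1920 kr
  24000 kr × 22% = 5280 kr
  40000 kr × 30% = 12000 kr
  → 19200 kr

Book-profits minimum tax:
  Adjusted income: 88000 kr + 8000 kr + 9000 kr = 105000 kr
  Less exemption 65000 kr → base 40000 kr
  40000 kr × 27% = 10800 kr

19200 kr > 10800 kr, so the ordinary income tax governs.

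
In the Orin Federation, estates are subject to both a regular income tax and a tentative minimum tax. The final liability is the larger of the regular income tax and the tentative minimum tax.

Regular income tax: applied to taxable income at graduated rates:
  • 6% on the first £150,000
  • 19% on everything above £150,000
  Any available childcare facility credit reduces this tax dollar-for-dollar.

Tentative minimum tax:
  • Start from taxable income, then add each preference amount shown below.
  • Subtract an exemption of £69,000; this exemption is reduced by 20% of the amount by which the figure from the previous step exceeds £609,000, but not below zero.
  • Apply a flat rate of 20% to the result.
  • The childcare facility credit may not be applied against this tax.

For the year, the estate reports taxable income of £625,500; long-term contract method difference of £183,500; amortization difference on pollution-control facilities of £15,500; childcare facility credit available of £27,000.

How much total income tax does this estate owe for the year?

Regular income tax:
  £150,000 × 6% = £9,000
  £475,500 × 19% = £90,345
  → £99,345
  Less childcare facility credit £27,000 → £72,345

Tentative minimum tax:
  Adjusted income: £625,500 + £183,500 + £15,500 = £824,500
  Exemption: £69,000 − 20% × (£824,500 − £609,000) = £69,000 − £43,100 = £25,900
  Base: £824,500 − £25,900 = £798,600
  £798,600 × 20% = £159,720

£159,720 > £72,345, so the tentative minimum tax is the binding amount.

£159,720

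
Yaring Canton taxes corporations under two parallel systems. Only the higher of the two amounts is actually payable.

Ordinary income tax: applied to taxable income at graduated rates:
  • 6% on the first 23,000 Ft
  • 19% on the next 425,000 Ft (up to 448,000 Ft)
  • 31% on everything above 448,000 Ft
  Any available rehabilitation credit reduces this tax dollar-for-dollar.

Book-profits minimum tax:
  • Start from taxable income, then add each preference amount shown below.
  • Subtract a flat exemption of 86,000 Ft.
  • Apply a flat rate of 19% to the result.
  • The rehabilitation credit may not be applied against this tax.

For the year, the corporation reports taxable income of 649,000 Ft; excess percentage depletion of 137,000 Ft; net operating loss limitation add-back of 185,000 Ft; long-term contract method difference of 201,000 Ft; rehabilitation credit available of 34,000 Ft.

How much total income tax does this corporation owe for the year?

Ordinary income tax:
  23,000 Ft × 6% = 1,380 Ft
  425,000 Ft × 19% = 80,750 Ft
  201,000 Ft × 31% = 62,310 Ft
  → 144,440 Ft
  Less rehabilitation credit 34,000 Ft → 110,440 Ft

Book-profits minimum tax:
  Adjusted income: 649,000 Ft + 137,000 Ft + 185,000 Ft + 201,000 Ft = 1,172,000 Ft
  Less exemption 86,000 Ft → base 1,086,000 Ft
  1,086,000 Ft × 19% = 206,340 Ft

206,340 Ft > 110,440 Ft, so the book-profits minimum tax is the binding amount.

206,340 Ft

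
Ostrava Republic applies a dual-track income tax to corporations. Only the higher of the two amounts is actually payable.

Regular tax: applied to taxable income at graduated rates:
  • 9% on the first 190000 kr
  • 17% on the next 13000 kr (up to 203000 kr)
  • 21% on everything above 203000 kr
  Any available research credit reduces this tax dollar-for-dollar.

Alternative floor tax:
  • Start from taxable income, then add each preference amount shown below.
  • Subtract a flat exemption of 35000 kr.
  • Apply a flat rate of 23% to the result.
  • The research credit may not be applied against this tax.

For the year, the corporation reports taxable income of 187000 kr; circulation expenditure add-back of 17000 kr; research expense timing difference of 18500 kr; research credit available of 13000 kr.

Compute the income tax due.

Regular tax:
  187000 kr × 9% = 16830 kr
  Less research credit 13000 kr → 3830 kr

Alternative floor tax:
  Adjusted income: 187000 kr + 17000 kr + 18500 kr = 222500 kr
  Less exemption 35000 kr → base 187500 kr
  187500 kr × 23% = 43125 kr

43125 kr > 3830 kr, so the alternative floor tax is the binding amount.

43125 kr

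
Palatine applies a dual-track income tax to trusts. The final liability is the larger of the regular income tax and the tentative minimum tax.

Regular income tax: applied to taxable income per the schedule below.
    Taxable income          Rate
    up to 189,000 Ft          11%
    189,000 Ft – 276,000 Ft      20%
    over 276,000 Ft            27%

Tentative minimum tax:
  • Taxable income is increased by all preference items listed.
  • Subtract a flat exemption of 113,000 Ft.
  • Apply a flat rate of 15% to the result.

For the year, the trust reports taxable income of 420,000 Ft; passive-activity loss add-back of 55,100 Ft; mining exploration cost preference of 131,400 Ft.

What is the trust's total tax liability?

Tentative minimum tax:
  Adjusted income: 420,000 Ft + 55,100 Ft + 131,400 Ft = 606,500 Ft
  Less exemption 113,000 Ft → base 493,500 Ft
  493,500 Ft × 15% = 74,025 Ft

Regular income tax:
  189,000 Ft × 11% = 20,790 Ft
  87,000 Ft × 20% = 17,400 Ft
  144,000 Ft × 27% = 38,880 Ft
  → 77,070 Ft

77,070 Ft > 74,025 Ft, so the regular income tax governs.

77,070 Ft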